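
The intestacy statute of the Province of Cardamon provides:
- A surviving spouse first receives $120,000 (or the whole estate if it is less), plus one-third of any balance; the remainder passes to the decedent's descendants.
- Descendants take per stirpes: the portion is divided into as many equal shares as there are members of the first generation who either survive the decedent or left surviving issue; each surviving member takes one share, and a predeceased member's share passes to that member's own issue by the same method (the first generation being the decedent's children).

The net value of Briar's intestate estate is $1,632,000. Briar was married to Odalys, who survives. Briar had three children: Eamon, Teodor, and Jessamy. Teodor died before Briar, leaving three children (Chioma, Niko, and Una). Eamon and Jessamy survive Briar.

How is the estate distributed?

Odalys: $624,000; Eamon: $336,000; Chioma: $112,000; Niko: $112,000; Una: $112,000; Jessamy: $336,000

Odalys first takes $120,000, leaving a balance of $1,512,000. Odalys then takes one-third of the balance ($504,000), for a total of $624,000. The remaining $1,008,000 passes to the descendants.
The descendants' portion ($1,008,000) is divided into 3 shares of $336,000: Eamon and Jessamy each take $336,000; Teodor's $336,000 share passes to Teodor's issue.
Teodor's share ($336,000) is divided into 3 shares of $112,000: Chioma, Niko, and Una each take $112,000.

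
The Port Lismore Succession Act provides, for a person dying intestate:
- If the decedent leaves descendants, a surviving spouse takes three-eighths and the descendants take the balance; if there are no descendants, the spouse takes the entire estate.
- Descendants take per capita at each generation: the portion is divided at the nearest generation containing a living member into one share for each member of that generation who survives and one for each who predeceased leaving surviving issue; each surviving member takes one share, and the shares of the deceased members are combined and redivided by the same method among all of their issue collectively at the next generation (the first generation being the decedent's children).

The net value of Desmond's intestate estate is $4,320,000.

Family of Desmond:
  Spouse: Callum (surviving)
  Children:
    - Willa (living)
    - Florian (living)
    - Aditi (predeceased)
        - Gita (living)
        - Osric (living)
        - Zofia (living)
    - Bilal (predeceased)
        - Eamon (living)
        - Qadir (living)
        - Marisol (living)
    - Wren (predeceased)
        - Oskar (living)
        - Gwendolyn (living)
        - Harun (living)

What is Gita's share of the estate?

Callum takes three-eighths of $4,320,000 = $1,620,000. The remaining $2,700,000 passes to the descendants.
The descendants' portion ($2,700,000) is divided at the children's generation into 5 shares of $540,000. Willa and Florian each take $540,000. The 3 shares of the deceased (Aditi, Bilal, and Wren) are combined into a pool of $1,620,000.
That pool ($1,620,000) is divided at the grandchildren's generation equally among Gita, Osric, Zofia, Eamon, Qadir, Marisol, Oskar, Gwendolyn, and Harun: $180,000 each.

Gita receives $180,000.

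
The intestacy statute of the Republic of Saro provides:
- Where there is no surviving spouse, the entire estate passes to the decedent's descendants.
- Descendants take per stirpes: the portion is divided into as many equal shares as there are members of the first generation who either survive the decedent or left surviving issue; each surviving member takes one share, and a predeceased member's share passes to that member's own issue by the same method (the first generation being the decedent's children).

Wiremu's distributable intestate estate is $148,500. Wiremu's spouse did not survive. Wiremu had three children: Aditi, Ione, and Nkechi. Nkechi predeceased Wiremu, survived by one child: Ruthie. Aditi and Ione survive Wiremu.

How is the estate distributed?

The entire $148,500 passes to the descendants.
That amount ($148,500) is divided into 3 shares of $49,500: Aditi and Ione each take $49,500; Nkechi's $49,500 share passes to Nkechi's issue.
Nkechi's share ($49,500) passes entirely to Ruthie.

Aditi: $49,500; Ione: $49,500; Ruthie: $49,500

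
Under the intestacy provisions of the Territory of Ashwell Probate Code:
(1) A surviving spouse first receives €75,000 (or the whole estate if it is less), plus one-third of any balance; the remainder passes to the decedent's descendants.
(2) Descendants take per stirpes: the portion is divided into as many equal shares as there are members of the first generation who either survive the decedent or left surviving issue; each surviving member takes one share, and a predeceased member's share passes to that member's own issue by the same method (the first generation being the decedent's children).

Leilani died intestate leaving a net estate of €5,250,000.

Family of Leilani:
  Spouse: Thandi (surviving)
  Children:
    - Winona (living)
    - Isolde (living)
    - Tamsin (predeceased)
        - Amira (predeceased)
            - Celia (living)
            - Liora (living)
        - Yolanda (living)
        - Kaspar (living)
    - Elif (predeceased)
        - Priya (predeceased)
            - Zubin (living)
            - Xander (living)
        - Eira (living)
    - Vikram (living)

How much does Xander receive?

Xander receives €172,500.

Thandi first takes €75,000, leaving a balance of €5,175,000. Thandi then takes one-third of the balance (€1,725,000), for a total of €1,800,000. The remaining €3,450,000 passes to the descendants.
The descendants' portion (€3,450,000) is divided into 5 shares of €690,000: Winona, Isolde, and Vikram each take €690,000; Tamsin's €690,000 share passes to Tamsin's issue; Elif's €690,000 share passes to Elif's issue.
Tamsin's share (€690,000) is divided into 3 shares of €230,000: Yolanda and Kaspar each take €230,000; Amira's €230,000 share passes to Amira's issue.
Amira's share (€230,000) is divided into 2 shares of €115,000: Celia and Liora each take €115,000.
Elif's share (€690,000) is divided into 2 shares of €345,000: Eira takes €345,000; Priya's €345,000 share passes to Priya's issue.
Priya's share (€345,000) is divided into 2 shares of €172,500: Zubin and Xander each take €172,500.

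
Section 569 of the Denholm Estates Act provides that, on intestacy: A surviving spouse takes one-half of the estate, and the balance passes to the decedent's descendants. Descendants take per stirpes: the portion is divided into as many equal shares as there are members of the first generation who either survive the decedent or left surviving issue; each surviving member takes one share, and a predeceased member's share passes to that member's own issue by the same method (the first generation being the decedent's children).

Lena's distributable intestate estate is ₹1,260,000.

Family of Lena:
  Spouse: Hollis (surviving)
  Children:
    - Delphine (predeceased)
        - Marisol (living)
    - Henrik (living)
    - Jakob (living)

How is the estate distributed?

Hollis: ₹630,000; Marisol: ₹210,000; Henrik: ₹210,000; Jakob: ₹210,000

Hollis takes one-half of ₹1,260,000 = ₹630,000. The remaining ₹630,000 passes to the descendants.
The descendants' portion (₹630,000) is divided into 3 shares of ₹210,000: Henrik and Jakob each take ₹210,000; Delphine's ₹210,000 share passes to Delphine's issue.
Delphine's share (₹210,000) passes entirely to Marisol.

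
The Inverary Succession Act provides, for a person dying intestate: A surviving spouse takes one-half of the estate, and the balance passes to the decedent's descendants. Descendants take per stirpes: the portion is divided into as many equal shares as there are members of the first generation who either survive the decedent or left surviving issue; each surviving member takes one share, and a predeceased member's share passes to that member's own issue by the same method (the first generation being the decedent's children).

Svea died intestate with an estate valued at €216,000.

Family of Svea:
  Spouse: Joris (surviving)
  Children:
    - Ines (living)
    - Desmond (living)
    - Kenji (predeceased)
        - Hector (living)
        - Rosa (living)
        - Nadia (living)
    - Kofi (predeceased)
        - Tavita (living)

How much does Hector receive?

Hector receives €9,000.

Joris takes one-half of €216,000 = €108,000. The remaining €108,000 passes to the descendants.
The descendants' portion (€108,000) is divided into 4 shares of €27,000: Ines and Desmond each take €27,000; Kenji's €27,000 share passes to Kenji's issue; Kofi's €27,000 share passes to Kofi's issue.
Kenji's share (€27,000) is divided into 3 shares of €9,000: Hector, Rosa, and Nadia each take €9,000.
Kofi's share (€27,000) passes entirely to Tavita.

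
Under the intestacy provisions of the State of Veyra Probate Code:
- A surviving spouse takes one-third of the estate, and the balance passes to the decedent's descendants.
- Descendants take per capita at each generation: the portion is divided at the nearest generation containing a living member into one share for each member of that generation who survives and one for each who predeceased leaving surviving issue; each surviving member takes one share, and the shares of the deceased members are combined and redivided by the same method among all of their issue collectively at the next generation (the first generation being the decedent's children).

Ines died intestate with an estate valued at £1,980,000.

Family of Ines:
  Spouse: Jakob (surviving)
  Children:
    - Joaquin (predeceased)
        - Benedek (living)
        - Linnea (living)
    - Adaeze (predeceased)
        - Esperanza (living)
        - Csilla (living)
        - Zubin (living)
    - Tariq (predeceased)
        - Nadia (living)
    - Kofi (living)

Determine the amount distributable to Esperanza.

Esperanza receives £165,000.

Jakob takes one-third of £1,980,000 = £660,000. The remaining £1,320,000 passes to the descendants.
The descendants' portion (£1,320,000) is divided at the children's generation into 4 shares of £330,000. Kofi takes £330,000. The 3 shares of the deceased (Joaquin, Adaeze, and Tariq) are combined into a pool of £990,000.
That pool (£990,000) is divided at the grandchildren's generation equally among Benedek, Linnea, Esperanza, Csilla, Zubin, and Nadia: £165,000 each.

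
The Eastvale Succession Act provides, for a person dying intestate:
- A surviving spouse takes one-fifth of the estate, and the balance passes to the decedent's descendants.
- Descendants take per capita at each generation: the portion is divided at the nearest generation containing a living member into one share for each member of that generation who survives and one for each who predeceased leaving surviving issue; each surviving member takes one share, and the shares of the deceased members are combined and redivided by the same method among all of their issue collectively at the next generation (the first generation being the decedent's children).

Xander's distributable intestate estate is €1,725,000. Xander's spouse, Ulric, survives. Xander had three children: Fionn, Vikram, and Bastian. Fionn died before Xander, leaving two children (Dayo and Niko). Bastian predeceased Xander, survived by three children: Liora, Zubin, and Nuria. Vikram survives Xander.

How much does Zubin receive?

Zubin receives €184,000.

Ulric takes one-fifth of €1,725,000 = €345,000. The remaining €1,380,000 passes to the descendants.
The descendants' portion (€1,380,000) is divided at the children's generation into 3 shares of €460,000. Vikram takes €460,000. The 2 shares of the deceased (Fionn and Bastian) are combined into a pool of €920,000.
That pool (€920,000) is divided at the grandchildren's generation equally among Dayo, Niko, Liora, Zubin, and Nuria: €184,000 each.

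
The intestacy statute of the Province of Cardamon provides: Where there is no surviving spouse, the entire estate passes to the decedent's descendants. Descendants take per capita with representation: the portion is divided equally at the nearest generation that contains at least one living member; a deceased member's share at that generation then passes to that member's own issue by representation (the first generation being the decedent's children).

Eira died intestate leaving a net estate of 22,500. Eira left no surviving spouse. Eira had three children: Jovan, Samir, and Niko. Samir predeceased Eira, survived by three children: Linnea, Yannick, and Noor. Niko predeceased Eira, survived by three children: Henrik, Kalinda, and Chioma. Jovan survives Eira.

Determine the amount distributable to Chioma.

Chioma receives 2,500.

The entire 22,500 passes to the descendants.
That amount (22,500) is divided into 3 shares of 7,500: Jovan takes 7,500; Samir's 7,500 share passes to Samir's issue; Niko's 7,500 share passes to Niko's issue.
Samir's share (7,500) is divided into 3 shares of 2,500: Linnea, Yannick, and Noor each take 2,500.
Niko's share (7,500) is divided into 3 shares of 2,500: Henrik, Kalinda, and Chioma each take 2,500.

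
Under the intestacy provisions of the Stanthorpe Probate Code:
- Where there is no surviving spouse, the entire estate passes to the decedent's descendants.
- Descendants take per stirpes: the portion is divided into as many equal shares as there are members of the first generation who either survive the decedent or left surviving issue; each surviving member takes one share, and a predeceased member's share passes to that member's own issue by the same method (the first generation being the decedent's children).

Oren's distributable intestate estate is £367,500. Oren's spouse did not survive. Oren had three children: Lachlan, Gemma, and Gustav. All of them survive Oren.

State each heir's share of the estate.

Lachlan: £122,500; Gemma: £122,500; Gustav: £122,500

The entire £367,500 passes to the descendants.
That amount (£367,500) is divided into 3 shares of £122,500: Lachlan, Gemma, and Gustav each take £122,500.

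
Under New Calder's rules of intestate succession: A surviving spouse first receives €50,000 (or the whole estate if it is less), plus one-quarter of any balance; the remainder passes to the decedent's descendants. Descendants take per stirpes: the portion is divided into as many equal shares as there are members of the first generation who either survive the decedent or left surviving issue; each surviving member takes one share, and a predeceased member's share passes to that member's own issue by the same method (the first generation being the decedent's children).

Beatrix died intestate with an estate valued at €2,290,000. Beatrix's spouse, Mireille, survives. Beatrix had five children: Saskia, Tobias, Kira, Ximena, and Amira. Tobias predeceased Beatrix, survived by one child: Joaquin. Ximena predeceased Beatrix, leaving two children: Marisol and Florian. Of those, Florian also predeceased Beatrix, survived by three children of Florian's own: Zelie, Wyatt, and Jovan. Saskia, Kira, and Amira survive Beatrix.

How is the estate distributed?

Mireille: €610,000; Saskia: €336,000; Joaquin: €336,000; Kira: €336,000; Marisol: €168,000; Zelie: €56,000; Wyatt: €56,000; Jovan: €56,000; Amira: €336,000

Mireille first takes €50,000, leaving a balance of €2,240,000. Mireille then takes one-quarter of the balance (€560,000), for a total of €610,000. The remaining €1,680,000 passes to the descendants.
The descendants' portion (€1,680,000) is divided into 5 shares of €336,000: Saskia, Kira, and Amira each take €336,000; Tobias's €336,000 share passes to Tobias's issue; Ximena's €336,000 share passes to Ximena's issue.
Tobias's share (€336,000) passes entirely to Joaquin.
Ximena's share (€336,000) is divided into 2 shares of €168,000: Marisol takes €168,000; Florian's €168,000 share passes to Florian's issue.
Florian's share (€168,000) is divided into 3 shares of €56,000: Zelie, Wyatt, and Jovan each take €56,000.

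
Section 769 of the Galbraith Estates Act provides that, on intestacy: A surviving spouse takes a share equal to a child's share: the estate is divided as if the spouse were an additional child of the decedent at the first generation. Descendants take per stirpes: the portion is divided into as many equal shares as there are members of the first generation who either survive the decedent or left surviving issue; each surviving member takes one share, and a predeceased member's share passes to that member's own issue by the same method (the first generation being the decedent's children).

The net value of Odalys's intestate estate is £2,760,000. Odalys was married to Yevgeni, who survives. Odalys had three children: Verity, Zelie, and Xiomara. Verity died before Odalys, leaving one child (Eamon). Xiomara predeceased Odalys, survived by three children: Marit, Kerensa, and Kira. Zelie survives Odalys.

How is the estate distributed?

Yevgeni: £690,000; Eamon: £690,000; Zelie: £690,000; Marit: £230,000; Kerensa: £230,000; Kira: £230,000

The spouse counts as an additional share at the children's level, so there are 4 primary shares of £690,000. Yevgeni takes one such share (£690,000).
The children's combined portion (£2,070,000) is divided into 3 shares of £690,000: Zelie takes £690,000; Verity's £690,000 share passes to Verity's issue; Xiomara's £690,000 share passes to Xiomara's issue.
Verity's share (£690,000) passes entirely to Eamon.
Xiomara's share (£690,000) is divided into 3 shares of £230,000: Marit, Kerensa, and Kira each take £230,000.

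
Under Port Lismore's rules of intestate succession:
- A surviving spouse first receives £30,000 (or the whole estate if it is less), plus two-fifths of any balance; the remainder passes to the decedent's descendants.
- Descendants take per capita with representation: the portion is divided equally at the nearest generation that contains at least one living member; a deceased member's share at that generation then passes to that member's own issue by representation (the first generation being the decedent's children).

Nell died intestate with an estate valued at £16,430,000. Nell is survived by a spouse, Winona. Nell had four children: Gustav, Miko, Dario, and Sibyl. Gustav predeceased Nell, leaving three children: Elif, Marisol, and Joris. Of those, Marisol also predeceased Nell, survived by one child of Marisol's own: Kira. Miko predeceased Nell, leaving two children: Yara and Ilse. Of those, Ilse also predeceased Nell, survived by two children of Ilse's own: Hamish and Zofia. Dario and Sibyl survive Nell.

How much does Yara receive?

Yara receives £1,230,000.

Winona first takes £30,000, leaving a balance of £16,400,000. Winona then takes two-fifths of the balance (£6,560,000), for a total of £6,590,000. The remaining £9,840,000 passes to the descendants.
The descendants' portion (£9,840,000) is divided into 4 shares of £2,460,000: Dario and Sibyl each take £2,460,000; Gustav's £2,460,000 share passes to Gustav's issue; Miko's £2,460,000 share passes to Miko's issue.
Gustav's share (£2,460,000) is divided into 3 shares of £820,000: Elif and Joris each take £820,000; Marisol's £820,000 share passes to Marisol's issue.
Marisol's share (£820,000) passes entirely to Kira.
Miko's share (£2,460,000) is divided into 2 shares of £1,230,000: Yara takes £1,230,000; Ilse's £1,230,000 share passes to Ilse's issue.
Ilse's share (£1,230,000) is divided into 2 shares of £615,000: Hamish and Zofia each take £615,000.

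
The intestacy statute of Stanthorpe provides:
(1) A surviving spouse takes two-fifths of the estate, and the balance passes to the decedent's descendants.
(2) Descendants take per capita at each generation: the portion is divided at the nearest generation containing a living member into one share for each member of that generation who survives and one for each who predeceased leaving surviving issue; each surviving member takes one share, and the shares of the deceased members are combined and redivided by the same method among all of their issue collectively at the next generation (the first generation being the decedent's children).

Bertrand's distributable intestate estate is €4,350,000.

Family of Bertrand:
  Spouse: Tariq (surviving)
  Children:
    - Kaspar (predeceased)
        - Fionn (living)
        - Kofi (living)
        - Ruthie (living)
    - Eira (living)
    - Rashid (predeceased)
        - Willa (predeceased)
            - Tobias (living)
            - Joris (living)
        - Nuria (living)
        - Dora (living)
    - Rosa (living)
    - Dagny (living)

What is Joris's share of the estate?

Joris receives €87,000.

Tariq takes two-fifths of €4,350,000 = €1,740,000. The remaining €2,610,000 passes to the descendants.
The descendants' portion (€2,610,000) is divided at the children's generation into 5 shares of €522,000. Eira, Rosa, and Dagny each take €522,000. The 2 shares of the deceased (Kaspar and Rashid) are combined into a pool of €1,044,000.
That pool (€1,044,000) is divided at the grandchildren's generation into 6 shares of €174,000. Fionn, Kofi, Ruthie, Nuria, and Dora each take €174,000. The remaining share for the deceased Willa (€174,000) is carried to the next generation.
That pool (€174,000) is divided at the great-grandchildren's generation equally among Tobias and Joris: €87,000 each.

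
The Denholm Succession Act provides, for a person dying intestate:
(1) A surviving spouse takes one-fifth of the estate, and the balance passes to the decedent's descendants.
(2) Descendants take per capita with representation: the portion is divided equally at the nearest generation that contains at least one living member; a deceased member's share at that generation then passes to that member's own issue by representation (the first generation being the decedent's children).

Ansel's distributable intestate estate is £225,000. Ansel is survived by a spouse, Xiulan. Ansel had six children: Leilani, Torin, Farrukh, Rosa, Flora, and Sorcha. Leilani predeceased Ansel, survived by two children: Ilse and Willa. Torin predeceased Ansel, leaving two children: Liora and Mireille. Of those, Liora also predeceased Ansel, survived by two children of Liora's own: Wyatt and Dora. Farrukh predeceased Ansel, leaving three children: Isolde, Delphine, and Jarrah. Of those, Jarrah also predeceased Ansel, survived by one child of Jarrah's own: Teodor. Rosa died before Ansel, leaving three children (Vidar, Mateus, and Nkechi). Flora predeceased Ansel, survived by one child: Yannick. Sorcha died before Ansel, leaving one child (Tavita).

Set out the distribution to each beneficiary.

Xiulan takes one-fifth of £225,000 = £45,000. The remaining £180,000 passes to the descendants.
No child survives, so the initial division is made at the grandchildren's generation.
The descendants' portion (£180,000) is divided into 12 shares of £15,000: Ilse, Willa, Mireille, Isolde, Delphine, Vidar, Mateus, Nkechi, Yannick, and Tavita each take £15,000; Liora's £15,000 share passes to Liora's issue; Jarrah's £15,000 share passes to Jarrah's issue.
Liora's share (£15,000) is divided into 2 shares of £7,500: Wyatt and Dora each take £7,500.
Jarrah's share (£15,000) passes entirely to Teodor.

Xiulan: £45,000; Ilse: £15,000; Willa: £15,000; Wyatt: £7,500; Dora: £7,500; Mireille: £15,000; Isolde: £15,000; Delphine: £15,000; Teodor: £15,000; Vidar: £15,000; Mateus: £15,000; Nkechi: £15,000; Yannick: £15,000; Tavita: £15,000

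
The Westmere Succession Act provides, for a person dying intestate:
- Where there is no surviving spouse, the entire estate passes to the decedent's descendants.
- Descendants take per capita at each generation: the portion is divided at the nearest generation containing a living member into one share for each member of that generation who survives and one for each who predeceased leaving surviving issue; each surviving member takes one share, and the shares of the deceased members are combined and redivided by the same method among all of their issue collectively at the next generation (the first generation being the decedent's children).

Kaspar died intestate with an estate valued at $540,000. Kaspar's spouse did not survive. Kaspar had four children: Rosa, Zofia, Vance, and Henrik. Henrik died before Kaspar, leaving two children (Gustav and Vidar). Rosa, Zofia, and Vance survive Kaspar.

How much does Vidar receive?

Vidar receives $67,500.

The entire $540,000 passes to the descendants.
That amount ($540,000) is divided at the children's generation into 4 shares of $135,000. Rosa, Zofia, and Vance each take $135,000. The remaining share for the deceased Henrik ($135,000) is carried to the next generation.
That pool ($135,000) is divided at the grandchildren's generation equally among Gustav and Vidar: $67,500 each.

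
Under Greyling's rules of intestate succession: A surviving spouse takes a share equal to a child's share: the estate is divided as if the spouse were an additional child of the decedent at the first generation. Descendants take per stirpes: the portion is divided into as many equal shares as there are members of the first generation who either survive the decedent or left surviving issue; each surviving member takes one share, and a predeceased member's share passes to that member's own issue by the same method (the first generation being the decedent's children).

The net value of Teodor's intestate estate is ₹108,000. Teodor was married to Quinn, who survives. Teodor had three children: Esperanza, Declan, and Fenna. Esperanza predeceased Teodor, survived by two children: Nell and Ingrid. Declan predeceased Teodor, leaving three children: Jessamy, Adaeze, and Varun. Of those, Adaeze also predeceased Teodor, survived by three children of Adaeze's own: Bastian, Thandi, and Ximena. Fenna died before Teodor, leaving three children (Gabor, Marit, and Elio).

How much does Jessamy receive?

Jessamy receives ₹9,000.

The spouse counts as an additional share at the children's level, so there are 4 primary shares of ₹27,000. Quinn takes one such share (₹27,000).
The children's combined portion (₹81,000) is divided into 3 shares of ₹27,000: Esperanza's ₹27,000 share passes to Esperanza's issue; Declan's ₹27,000 share passes to Declan's issue; Fenna's ₹27,000 share passes to Fenna's issue.
Esperanza's share (₹27,000) is divided into 2 shares of ₹13,500: Nell and Ingrid each take ₹13,500.
Declan's share (₹27,000) is divided into 3 shares of ₹9,000: Jessamy and Varun each take ₹9,000; Adaeze's ₹9,000 share passes to Adaeze's issue.
Adaeze's share (₹9,000) is divided into 3 shares of ₹3,000: Bastian, Thandi, and Ximena each take ₹3,000.
Fenna's share (₹27,000) is divided into 3 shares of ₹9,000: Gabor, Marit, and Elio each take ₹9,000.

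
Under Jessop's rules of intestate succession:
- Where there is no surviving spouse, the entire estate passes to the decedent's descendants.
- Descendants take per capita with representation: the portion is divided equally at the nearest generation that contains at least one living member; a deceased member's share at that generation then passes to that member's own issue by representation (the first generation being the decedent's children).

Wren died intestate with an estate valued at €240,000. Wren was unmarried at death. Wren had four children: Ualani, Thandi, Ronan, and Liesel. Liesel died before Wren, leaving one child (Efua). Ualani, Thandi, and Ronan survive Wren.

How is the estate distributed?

Ualani: €60,000; Thandi: €60,000; Ronan: €60,000; Efua: €60,000

The entire €240,000 passes to the descendants.
That amount (€240,000) is divided into 4 shares of €60,000: Ualani, Thandi, and Ronan each take €60,000; Liesel's €60,000 share passes to Liesel's issue.
Liesel's share (€60,000) passes entirely to Efua.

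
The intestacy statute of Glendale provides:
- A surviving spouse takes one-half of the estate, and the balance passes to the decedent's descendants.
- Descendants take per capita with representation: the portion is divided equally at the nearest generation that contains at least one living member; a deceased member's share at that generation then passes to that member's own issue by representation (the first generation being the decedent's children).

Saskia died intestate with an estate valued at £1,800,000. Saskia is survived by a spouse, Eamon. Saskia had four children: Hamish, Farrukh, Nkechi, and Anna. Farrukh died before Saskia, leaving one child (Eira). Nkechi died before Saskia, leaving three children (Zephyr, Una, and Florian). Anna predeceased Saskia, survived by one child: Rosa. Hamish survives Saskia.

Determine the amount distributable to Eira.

Eira receives £225,000.

Eamon takes one-half of £1,800,000 = £900,000. The remaining £900,000 passes to the descendants.
The descendants' portion (£900,000) is divided into 4 shares of £225,000: Hamish takes £225,000; Farrukh's £225,000 share passes to Farrukh's issue; Nkechi's £225,000 share passes to Nkechi's issue; Anna's £225,000 share passes to Anna's issue.
Farrukh's share (£225,000) passes entirely to Eira.
Nkechi's share (£225,000) is divided into 3 shares of £75,000: Zephyr, Una, and Florian each take £75,000.
Anna's share (£225,000) passes entirely to Rosa.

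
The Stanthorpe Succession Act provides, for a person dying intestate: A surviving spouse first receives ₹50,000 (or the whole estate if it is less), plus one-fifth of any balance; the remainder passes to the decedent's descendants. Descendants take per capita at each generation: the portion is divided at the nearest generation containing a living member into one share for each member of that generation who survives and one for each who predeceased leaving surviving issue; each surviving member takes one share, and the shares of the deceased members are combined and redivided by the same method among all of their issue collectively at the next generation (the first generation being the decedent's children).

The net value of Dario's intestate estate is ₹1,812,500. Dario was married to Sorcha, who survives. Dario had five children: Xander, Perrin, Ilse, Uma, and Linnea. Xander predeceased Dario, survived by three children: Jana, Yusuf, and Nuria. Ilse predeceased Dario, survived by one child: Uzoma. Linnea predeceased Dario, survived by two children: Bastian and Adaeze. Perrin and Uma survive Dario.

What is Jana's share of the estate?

Sorcha first takes ₹50,000, leaving a balance of ₹1,762,500. Sorcha then takes one-fifth of the balance (₹352,500), for a total of ₹402,500. The remaining ₹1,410,000 passes to the descendants.
The descendants' portion (₹1,410,000) is divided at the children's generation into 5 shares of ₹282,000. Perrin and Uma each take ₹282,000. The 3 shares of the deceased (Xander, Ilse, and Linnea) are combined into a pool of ₹846,000.
That pool (₹846,000) is divided at the grandchildren's generation equally among Jana, Yusuf, Nuria, Uzoma, Bastian, and Adaeze: ₹141,000 each.

Jana receives ₹141,000.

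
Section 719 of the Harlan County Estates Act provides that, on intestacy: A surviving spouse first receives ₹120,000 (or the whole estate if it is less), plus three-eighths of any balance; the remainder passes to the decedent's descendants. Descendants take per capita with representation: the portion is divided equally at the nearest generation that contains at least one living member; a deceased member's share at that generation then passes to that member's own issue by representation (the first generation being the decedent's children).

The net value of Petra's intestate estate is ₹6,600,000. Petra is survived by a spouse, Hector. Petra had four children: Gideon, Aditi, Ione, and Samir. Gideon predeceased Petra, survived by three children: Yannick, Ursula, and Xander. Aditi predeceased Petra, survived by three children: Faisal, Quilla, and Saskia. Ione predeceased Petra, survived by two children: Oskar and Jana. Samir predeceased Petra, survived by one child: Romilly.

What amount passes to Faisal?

Faisal receives ₹450,000.

Hector first takes ₹120,000, leaving a balance of ₹6,480,000. Hector then takes three-eighths of the balance (₹2,430,000), for a total of ₹2,550,000. The remaining ₹4,050,000 passes to the descendants.
No child survives, so the initial division is made at the grandchildren's generation.
The descendants' portion (₹4,050,000) is divided into 9 shares of ₹450,000: Yannick, Ursula, Xander, Faisal, Quilla, Saskia, Oskar, Jana, and Romilly each take ₹450,000.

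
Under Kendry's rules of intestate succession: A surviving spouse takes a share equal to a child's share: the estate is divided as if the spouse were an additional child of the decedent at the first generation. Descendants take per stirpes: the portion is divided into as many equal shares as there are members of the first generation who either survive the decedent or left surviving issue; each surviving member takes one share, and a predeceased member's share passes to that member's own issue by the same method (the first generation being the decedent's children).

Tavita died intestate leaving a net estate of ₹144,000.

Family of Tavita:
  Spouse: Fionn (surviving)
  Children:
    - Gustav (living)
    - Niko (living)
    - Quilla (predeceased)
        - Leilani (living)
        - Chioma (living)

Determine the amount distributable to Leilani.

Leilani receives ₹18,000.

The spouse counts as an additional share at the children's level, so there are 4 primary shares of ₹36,000. Fionn takes one such share (₹36,000).
The children's combined portion (₹108,000) is divided into 3 shares of ₹36,000: Gustav and Niko each take ₹36,000; Quilla's ₹36,000 share passes to Quilla's issue.
Quilla's share (₹36,000) is divided into 2 shares of ₹18,000: Leilani and Chioma each take ₹18,000.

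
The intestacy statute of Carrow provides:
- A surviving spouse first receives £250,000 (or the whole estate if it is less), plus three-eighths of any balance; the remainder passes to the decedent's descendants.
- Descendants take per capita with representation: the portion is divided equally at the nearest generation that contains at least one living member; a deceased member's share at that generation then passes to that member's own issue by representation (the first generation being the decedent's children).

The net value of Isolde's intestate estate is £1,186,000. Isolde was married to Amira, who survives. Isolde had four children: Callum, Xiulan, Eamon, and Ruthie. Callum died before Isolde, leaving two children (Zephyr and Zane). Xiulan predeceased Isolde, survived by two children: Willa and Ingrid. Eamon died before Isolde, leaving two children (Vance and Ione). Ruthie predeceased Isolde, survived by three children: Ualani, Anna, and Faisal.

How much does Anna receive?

Anna receives £65,000.

Amira first takes £250,000, leaving a balance of £936,000. Amira then takes three-eighths of the balance (£351,000), for a total of £601,000. The remaining £585,000 passes to the descendants.
No child survives, so the initial division is made at the grandchildren's generation.
The descendants' portion (£585,000) is divided into 9 shares of £65,000: Zephyr, Zane, Willa, Ingrid, Vance, Ione, Ualani, Anna, and Faisal each take £65,000.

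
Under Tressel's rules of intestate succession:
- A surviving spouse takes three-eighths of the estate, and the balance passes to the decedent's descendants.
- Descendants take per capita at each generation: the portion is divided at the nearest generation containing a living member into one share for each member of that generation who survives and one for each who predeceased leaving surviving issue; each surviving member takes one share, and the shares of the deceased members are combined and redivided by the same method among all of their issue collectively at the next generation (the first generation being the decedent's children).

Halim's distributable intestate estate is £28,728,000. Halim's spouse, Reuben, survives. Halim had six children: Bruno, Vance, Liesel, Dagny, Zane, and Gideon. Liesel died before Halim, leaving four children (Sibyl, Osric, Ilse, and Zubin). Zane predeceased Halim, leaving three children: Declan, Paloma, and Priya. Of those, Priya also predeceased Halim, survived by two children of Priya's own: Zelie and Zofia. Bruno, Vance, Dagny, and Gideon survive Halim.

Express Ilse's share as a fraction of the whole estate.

Reuben takes three-eighths of £28,728,000 = £10,773,000. The remaining £17,955,000 passes to the descendants.
The descendants' portion (£17,955,000) is divided at the children's generation into 6 shares of £2,992,500. Bruno, Vance, Dagny, and Gideon each take £2,992,500. The 2 shares of the deceased (Liesel and Zane) are combined into a pool of £5,985,000.
That pool (£5,985,000) is divided at the grandchildren's generation into 7 shares of £855,000. Sibyl, Osric, Ilse, Zubin, Declan, and Paloma each take £855,000. The remaining share for the deceased Priya (£855,000) is carried to the next generation.
That pool (£855,000) is divided at the great-grandchildren's generation equally among Zelie and Zofia: £427,500 each.

Ilse receives 5/168 of the estate.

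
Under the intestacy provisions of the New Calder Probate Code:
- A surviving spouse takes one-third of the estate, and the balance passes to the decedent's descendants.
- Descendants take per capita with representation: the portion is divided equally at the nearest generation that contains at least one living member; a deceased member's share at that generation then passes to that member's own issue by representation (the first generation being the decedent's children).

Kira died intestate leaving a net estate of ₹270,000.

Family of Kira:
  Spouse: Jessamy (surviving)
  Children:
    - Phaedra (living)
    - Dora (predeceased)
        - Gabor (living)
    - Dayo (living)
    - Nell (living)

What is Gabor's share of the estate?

Jessamy takes one-third of ₹270,000 = ₹90,000. The remaining ₹180,000 passes to the descendants.
The descendants' portion (₹180,000) is divided into 4 shares of ₹45,000: Phaedra, Dayo, and Nell each take ₹45,000; Dora's ₹45,000 share passes to Dora's issue.
Dora's share (₹45,000) passes entirely to Gabor.

Gabor receives ₹45,000.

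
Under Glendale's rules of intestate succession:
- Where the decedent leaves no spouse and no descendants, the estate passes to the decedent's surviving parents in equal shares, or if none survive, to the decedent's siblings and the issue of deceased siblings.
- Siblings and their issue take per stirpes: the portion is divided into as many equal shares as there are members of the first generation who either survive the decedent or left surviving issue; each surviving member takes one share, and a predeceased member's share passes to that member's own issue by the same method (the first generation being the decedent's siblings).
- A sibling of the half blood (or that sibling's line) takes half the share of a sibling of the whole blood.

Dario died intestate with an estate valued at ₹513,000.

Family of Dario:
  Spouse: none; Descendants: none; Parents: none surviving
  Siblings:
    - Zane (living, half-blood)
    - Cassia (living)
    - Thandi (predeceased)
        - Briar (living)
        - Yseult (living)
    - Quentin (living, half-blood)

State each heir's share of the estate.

The entire ₹513,000 passes to the siblings and their issue.
Counting each half-blood sibling's line as half a unit, there are 3 units in ₹513,000, so one unit is ₹171,000. Whole-blood lines (Cassia and Thandi) take ₹171,000 each; half-blood lines (Zane and Quentin) take ₹85,500 each.
Thandi's share (₹171,000) is divided into 2 shares of ₹85,500: Briar and Yseult each take ₹85,500.

Zane: ₹85,500; Cassia: ₹171,000; Briar: ₹85,500; Yseult: ₹85,500; Quentin: ₹85,500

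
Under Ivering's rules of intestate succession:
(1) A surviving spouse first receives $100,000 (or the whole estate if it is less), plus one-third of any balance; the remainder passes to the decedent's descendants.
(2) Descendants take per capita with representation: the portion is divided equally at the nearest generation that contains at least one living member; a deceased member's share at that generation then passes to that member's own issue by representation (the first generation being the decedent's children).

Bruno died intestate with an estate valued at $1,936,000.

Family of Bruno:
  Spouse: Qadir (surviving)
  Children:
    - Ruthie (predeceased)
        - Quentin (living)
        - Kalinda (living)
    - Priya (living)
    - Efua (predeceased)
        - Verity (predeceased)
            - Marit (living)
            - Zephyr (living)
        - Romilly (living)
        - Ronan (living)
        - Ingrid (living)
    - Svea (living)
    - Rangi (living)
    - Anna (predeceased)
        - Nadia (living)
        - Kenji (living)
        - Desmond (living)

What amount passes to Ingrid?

Qadir first takes $100,000, leaving a balance of $1,836,000. Qadir then takes one-third of the balance ($612,000), for a total of $712,000. The remaining $1,224,000 passes to the descendants.
The descendants' portion ($1,224,000) is divided into 6 shares of $204,000: Priya, Svea, and Rangi each take $204,000; Ruthie's $204,000 share passes to Ruthie's issue; Efua's $204,000 share passes to Efua's issue; Anna's $204,000 share passes to Anna's issue.
Ruthie's share ($204,000) is divided into 2 shares of $102,000: Quentin and Kalinda each take $102,000.
Efua's share ($204,000) is divided into 4 shares of $51,000: Romilly, Ronan, and Ingrid each take $51,000; Verity's $51,000 share passes to Verity's issue.
Verity's share ($51,000) is divided into 2 shares of $25,500: Marit and Zephyr each take $25,500.
Anna's share ($204,000) is divided into 3 shares of $68,000: Nadia, Kenji, and Desmond each take $68,000.

Ingrid receives $51,000.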